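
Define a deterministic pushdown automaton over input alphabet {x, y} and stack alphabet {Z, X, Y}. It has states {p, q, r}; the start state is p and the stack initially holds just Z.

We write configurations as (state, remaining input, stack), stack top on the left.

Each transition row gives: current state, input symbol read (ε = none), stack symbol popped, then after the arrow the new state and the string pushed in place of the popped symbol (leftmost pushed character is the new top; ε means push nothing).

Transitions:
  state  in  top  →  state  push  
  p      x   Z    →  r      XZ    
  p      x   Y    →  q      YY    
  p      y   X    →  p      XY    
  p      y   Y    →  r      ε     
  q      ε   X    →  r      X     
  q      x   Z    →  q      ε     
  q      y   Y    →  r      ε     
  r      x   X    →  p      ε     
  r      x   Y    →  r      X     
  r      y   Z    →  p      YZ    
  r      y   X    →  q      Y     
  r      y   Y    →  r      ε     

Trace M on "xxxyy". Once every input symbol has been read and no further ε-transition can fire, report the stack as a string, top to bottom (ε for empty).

(p, xxxyy, Z) ⊢ (r, xxyy, XZ) ⊢ (p, xyy, Z) ⊢ (r, yy, XZ) ⊢ (q, y, YZ) ⊢ (r, ε, Z)
All input consumed in state r with stack Z.

Z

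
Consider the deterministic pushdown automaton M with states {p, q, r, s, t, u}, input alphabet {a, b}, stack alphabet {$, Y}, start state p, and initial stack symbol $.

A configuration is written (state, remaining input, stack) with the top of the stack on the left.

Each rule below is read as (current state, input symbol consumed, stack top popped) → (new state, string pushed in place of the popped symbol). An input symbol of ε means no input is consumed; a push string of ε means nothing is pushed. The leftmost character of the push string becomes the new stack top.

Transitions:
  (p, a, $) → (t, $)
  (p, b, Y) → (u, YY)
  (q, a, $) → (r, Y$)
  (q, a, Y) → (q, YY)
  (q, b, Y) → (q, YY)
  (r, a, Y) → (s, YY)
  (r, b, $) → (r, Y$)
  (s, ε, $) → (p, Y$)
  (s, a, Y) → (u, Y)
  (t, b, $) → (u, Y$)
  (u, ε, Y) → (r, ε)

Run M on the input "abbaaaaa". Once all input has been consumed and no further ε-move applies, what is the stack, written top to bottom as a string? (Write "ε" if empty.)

(p, abbaaaaa, $)
  read a, top $: go to t, push $ → (t, bbaaaaa, $)
  read b, top $: go to u, push Y$ → (u, baaaaa, Y$)
  ε-move, top Y: go to r, push ε → (r, baaaaa, $)
  read b, top $: go to r, push Y$ → (r, aaaaa, Y$)
  read a, top Y: go to s, push YY → (s, aaaa, YY$)
  read a, top Y: go to u, push Y → (u, aaa, YY$)
  ε-move, top Y: go to r, push ε → (r, aaa, Y$)
  read a, top Y: go to s, push YY → (s, aa, YY$)
  read a, top Y: go to u, push Y → (u, a, YY$)
  ε-move, top Y: go to r, push ε → (r, a, Y$)
  read a, top Y: go to s, push YY → (s, ε, YY$)
All input consumed in state s with stack YY$.

YY$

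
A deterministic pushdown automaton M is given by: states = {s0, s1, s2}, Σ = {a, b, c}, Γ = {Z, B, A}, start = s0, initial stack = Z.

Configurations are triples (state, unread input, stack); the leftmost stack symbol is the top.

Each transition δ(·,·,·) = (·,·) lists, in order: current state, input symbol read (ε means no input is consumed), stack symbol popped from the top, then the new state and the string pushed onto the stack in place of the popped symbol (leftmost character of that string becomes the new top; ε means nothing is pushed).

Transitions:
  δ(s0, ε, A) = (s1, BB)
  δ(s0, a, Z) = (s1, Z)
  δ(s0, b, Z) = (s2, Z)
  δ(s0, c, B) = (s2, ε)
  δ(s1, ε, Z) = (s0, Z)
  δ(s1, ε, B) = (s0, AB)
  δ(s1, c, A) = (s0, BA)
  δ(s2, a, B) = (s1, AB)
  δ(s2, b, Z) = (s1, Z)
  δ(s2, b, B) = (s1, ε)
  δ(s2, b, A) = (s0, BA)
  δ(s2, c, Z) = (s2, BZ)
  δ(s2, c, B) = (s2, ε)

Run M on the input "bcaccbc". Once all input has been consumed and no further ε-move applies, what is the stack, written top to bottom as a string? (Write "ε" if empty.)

(s0, bcaccbc, Z) ⊢ (s2, caccbc, Z) ⊢ (s2, accbc, BZ) ⊢ (s1, ccbc, ABZ) ⊢ (s0, cbc, BABZ) ⊢ (s2, bc, ABZ) ⊢ (s0, c, BABZ) ⊢ (s2, ε, ABZ)
All input consumed in state s2 with stack ABZ.

ABZ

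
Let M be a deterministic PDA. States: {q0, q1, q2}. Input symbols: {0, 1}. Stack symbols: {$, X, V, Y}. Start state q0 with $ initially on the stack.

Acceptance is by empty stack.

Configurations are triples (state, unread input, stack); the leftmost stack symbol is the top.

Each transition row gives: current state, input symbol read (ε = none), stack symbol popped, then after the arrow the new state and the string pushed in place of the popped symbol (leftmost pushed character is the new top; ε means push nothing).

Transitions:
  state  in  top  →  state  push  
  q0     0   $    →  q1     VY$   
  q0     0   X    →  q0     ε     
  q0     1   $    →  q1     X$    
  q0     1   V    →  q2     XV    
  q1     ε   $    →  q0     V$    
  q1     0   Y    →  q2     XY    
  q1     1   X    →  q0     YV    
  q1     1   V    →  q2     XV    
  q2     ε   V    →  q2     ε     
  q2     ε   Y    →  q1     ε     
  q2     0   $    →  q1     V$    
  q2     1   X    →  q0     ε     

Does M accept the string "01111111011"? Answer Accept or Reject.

(q0, 01111111011, $)
  read 0, top $: go to q1, push VY$ → (q1, 1111111011, VY$)
  read 1, top V: go to q2, push XV → (q2, 111111011, XVY$)
  read 1, top X: go to q0, push ε → (q0, 11111011, VY$)
  read 1, top V: go to q2, push XV → (q2, 1111011, XVY$)
  read 1, top X: go to q0, push ε → (q0, 111011, VY$)
  read 1, top V: go to q2, push XV → (q2, 11011, XVY$)
  read 1, top X: go to q0, push ε → (q0, 1011, VY$)
  read 1, top V: go to q2, push XV → (q2, 011, XVY$)
No transition applies at (q2, 011, XVY$); input not fully consumed.

Reject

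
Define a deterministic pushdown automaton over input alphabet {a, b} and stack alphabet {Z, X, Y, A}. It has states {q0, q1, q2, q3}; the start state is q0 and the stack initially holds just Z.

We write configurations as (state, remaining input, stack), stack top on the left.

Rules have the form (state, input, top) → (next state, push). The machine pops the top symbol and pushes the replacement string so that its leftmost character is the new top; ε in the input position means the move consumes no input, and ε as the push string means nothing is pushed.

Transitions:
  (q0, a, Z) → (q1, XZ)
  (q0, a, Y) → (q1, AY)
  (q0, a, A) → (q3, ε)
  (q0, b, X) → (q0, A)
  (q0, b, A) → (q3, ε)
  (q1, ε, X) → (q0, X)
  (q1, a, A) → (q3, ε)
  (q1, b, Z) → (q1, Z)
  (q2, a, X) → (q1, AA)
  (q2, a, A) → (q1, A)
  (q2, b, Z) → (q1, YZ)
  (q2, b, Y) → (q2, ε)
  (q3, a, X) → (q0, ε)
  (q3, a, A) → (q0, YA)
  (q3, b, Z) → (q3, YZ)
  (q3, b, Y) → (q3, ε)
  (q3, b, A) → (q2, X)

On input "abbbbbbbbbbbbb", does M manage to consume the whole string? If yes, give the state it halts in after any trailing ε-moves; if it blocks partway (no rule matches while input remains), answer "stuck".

q3

(q0, abbbbbbbbbbbbb, Z)
  read a, top Z: go to q1, push XZ → (q1, bbbbbbbbbbbbb, XZ)
  ε-move, top X: go to q0, push X → (q0, bbbbbbbbbbbbb, XZ)
  read b, top X: go to q0, push A → (q0, bbbbbbbbbbbb, AZ)
  read b, top A: go to q3, push ε → (q3, bbbbbbbbbbb, Z)
  read b, top Z: go to q3, push YZ → (q3, bbbbbbbbbb, YZ)
  read b, top Y: go to q3, push ε → (q3, bbbbbbbbb, Z)
  read b, top Z: go to q3, push YZ → (q3, bbbbbbbb, YZ)
  read b, top Y: go to q3, push ε → (q3, bbbbbbb, Z)
  read b, top Z: go to q3, push YZ → (q3, bbbbbb, YZ)
  read b, top Y: go to q3, push ε → (q3, bbbbb, Z)
  read b, top Z: go to q3, push YZ → (q3, bbbb, YZ)
  read b, top Y: go to q3, push ε → (q3, bbb, Z)
  read b, top Z: go to q3, push YZ → (q3, bb, YZ)
  read b, top Y: go to q3, push ε → (q3, b, Z)
  read b, top Z: go to q3, push YZ → (q3, ε, YZ)
All input consumed; M is in state q3.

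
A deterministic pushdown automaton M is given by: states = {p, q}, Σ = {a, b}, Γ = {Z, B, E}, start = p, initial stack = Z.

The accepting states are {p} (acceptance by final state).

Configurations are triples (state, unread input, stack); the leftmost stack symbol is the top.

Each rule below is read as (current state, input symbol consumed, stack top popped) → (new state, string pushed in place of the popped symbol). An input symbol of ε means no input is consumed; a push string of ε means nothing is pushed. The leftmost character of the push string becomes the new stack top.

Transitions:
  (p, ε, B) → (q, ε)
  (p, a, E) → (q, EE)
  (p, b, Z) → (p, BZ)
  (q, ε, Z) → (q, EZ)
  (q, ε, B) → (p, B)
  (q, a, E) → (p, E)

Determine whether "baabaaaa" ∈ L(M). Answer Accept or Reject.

Reject

(p, baabaaaa, Z)
  read b, top Z: go to p, push BZ → (p, aabaaaa, BZ)
  ε-move, top B: go to q, push ε → (q, aabaaaa, Z)
  ε-move, top Z: go to q, push EZ → (q, aabaaaa, EZ)
  read a, top E: go to p, push E → (p, abaaaa, EZ)
  read a, top E: go to q, push EE → (q, baaaa, EEZ)
No transition applies at (q, baaaa, EEZ); input not fully consumed.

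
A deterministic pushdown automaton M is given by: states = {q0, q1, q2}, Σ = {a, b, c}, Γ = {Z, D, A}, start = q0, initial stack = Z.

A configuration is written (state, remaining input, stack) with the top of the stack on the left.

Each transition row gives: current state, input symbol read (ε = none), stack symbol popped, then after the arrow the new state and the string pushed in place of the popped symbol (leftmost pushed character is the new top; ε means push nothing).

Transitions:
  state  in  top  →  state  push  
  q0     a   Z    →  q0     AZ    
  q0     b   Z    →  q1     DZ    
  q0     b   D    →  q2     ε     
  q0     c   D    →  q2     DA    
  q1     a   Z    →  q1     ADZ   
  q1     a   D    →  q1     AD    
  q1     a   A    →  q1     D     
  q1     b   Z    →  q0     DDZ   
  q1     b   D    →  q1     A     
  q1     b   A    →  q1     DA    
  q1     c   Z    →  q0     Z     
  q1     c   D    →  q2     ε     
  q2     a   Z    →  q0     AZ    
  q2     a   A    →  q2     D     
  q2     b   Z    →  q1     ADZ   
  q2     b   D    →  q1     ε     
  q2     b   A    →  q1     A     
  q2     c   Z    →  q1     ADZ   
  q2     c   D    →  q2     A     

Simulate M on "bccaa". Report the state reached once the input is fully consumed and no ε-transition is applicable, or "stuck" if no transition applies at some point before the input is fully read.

q1

(q0, bccaa, Z) ⊢ (q1, ccaa, DZ) ⊢ (q2, caa, Z) ⊢ (q1, aa, ADZ) ⊢ (q1, a, DDZ) ⊢ (q1, ε, ADDZ)
All input consumed; M is in state q1.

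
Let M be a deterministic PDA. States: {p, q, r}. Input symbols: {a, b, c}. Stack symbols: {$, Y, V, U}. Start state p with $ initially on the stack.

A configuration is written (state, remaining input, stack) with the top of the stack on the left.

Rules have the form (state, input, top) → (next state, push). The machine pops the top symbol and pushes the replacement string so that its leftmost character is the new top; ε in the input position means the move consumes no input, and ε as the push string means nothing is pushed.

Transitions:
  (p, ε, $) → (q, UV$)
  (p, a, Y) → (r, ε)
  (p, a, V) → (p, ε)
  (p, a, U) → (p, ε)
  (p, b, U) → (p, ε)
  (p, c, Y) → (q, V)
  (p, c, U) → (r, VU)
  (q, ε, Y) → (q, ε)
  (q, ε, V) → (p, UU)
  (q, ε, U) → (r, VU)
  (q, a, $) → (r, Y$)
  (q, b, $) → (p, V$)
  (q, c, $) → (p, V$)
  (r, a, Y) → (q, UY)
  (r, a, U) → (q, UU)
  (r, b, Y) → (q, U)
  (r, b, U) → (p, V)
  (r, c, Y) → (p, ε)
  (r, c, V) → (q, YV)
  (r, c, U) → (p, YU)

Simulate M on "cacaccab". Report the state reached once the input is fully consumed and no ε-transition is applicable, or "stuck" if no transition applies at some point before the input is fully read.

(p, cacaccab, $)
  ε-move, top $: go to q, push UV$ → (q, cacaccab, UV$)
  ε-move, top U: go to r, push VU → (r, cacaccab, VUV$)
  read c, top V: go to q, push YV → (q, acaccab, YVUV$)
  ε-move, top Y: go to q, push ε → (q, acaccab, VUV$)
  ε-move, top V: go to p, push UU → (p, acaccab, UUUV$)
  read a, top U: go to p, push ε → (p, caccab, UUV$)
  read c, top U: go to r, push VU → (r, accab, VUUV$)
No transition for (r, a, top V); M blocks with input accab remaining.

stuck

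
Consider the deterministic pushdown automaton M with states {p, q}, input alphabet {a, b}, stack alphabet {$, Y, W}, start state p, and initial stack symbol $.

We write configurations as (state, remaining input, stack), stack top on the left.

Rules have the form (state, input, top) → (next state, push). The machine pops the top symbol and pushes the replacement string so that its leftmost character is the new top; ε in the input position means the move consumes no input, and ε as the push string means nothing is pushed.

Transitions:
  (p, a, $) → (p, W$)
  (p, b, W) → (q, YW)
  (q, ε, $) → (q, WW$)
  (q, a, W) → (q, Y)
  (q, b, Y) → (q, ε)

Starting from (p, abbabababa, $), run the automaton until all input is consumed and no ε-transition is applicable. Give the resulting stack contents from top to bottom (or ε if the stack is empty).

(p, abbabababa, $)
  read a, top $: go to p, push W$ → (p, bbabababa, W$)
  read b, top W: go to q, push YW → (q, babababa, YW$)
  read b, top Y: go to q, push ε → (q, abababa, W$)
  read a, top W: go to q, push Y → (q, bababa, Y$)
  read b, top Y: go to q, push ε → (q, ababa, $)
  ε-move, top $: go to q, push WW$ → (q, ababa, WW$)
  read a, top W: go to q, push Y → (q, baba, YW$)
  read b, top Y: go to q, push ε → (q, aba, W$)
  read a, top W: go to q, push Y → (q, ba, Y$)
  read b, top Y: go to q, push ε → (q, a, $)
  ε-move, top $: go to q, push WW$ → (q, a, WW$)
  read a, top W: go to q, push Y → (q, ε, YW$)
All input consumed in state q with stack YW$.

YW$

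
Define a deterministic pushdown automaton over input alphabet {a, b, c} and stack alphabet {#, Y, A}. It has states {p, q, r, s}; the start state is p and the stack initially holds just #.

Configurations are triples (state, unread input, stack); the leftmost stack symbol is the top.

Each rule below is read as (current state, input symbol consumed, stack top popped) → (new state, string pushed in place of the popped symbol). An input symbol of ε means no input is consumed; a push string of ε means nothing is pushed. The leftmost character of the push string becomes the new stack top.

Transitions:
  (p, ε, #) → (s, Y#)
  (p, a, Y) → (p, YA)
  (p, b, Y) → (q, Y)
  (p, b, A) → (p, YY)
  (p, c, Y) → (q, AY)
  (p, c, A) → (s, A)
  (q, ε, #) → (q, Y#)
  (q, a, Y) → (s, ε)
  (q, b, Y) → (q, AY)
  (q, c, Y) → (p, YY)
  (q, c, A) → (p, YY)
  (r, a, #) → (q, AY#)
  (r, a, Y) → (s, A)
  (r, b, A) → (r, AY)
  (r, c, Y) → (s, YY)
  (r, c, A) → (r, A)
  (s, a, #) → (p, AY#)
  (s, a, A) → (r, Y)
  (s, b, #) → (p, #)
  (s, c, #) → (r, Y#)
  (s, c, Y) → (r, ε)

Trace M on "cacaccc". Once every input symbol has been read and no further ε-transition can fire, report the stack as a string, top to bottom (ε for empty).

(p, cacaccc, #)
  ε-move, top #: go to s, push Y# → (s, cacaccc, Y#)
  read c, top Y: go to r, push ε → (r, acaccc, #)
  read a, top #: go to q, push AY# → (q, caccc, AY#)
  read c, top A: go to p, push YY → (p, accc, YYY#)
  read a, top Y: go to p, push YA → (p, ccc, YAYY#)
  read c, top Y: go to q, push AY → (q, cc, AYAYY#)
  read c, top A: go to p, push YY → (p, c, YYYAYY#)
  read c, top Y: go to q, push AY → (q, ε, AYYYAYY#)
All input consumed in state q with stack AYYYAYY#.

AYYYAYY#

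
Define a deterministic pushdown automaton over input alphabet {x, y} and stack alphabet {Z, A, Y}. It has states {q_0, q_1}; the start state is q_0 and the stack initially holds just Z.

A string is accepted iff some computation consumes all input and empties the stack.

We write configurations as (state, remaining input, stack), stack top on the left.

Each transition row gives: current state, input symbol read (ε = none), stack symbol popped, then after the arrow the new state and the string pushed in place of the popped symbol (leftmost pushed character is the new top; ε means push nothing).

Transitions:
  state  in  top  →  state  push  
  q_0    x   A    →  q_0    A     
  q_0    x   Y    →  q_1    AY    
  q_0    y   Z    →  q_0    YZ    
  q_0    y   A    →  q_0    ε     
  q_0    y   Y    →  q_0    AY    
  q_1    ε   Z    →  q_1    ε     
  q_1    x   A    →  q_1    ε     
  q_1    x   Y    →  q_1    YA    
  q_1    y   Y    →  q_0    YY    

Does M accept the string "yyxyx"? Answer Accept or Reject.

(q_0, yyxyx, Z)
  read y, top Z: go to q_0, push YZ → (q_0, yxyx, YZ)
  read y, top Y: go to q_0, push AY → (q_0, xyx, AYZ)
  read x, top A: go to q_0, push A → (q_0, yx, AYZ)
  read y, top A: go to q_0, push ε → (q_0, x, YZ)
  read x, top Y: go to q_1, push AY → (q_1, ε, AYZ)
All input consumed; stack is AYZ, not empty, and no further ε-move applies.

Reject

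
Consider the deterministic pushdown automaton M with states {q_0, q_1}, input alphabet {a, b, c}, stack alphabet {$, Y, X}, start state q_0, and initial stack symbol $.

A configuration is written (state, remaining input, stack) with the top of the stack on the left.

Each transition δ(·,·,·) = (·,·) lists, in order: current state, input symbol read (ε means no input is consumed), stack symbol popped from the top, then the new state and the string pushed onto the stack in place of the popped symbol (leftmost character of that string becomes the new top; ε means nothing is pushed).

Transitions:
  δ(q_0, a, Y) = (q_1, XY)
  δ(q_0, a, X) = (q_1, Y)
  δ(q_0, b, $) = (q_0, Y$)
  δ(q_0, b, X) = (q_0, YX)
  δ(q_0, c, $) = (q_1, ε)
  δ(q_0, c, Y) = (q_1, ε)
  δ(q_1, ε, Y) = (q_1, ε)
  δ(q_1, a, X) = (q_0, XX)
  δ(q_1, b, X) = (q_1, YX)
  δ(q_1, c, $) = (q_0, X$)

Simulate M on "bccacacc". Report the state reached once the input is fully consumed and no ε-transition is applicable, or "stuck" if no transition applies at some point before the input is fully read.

stuck

(q_0, bccacacc, $) ⊢ (q_0, ccacacc, Y$) ⊢ (q_1, cacacc, $) ⊢ (q_0, acacc, X$) ⊢ (q_1, cacc, Y$) ⊢ (q_1, cacc, $) ⊢ (q_0, acc, X$) ⊢ (q_1, cc, Y$) ⊢ (q_1, cc, $) ⊢ (q_0, c, X$)
No transition for (q_0, c, top X); M blocks with input c remaining.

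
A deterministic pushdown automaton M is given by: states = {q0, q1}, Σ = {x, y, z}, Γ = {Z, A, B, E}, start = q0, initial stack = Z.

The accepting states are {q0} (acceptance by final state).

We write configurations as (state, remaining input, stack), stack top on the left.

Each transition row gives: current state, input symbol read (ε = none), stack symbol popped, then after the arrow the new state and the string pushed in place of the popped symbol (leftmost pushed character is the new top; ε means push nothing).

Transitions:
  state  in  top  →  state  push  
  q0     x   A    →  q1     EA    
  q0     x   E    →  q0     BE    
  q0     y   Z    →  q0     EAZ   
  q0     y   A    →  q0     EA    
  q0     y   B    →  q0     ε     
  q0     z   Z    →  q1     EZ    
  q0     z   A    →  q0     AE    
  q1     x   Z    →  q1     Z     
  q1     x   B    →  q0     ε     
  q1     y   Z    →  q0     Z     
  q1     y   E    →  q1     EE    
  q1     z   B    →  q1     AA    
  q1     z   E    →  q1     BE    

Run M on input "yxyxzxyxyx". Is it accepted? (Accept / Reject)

(q0, yxyxzxyxyx, Z) ⊢ (q0, xyxzxyxyx, EAZ) ⊢ (q0, yxzxyxyx, BEAZ) ⊢ (q0, xzxyxyx, EAZ) ⊢ (q0, zxyxyx, BEAZ)
No transition applies at (q0, zxyxyx, BEAZ); input not fully consumed.

Reject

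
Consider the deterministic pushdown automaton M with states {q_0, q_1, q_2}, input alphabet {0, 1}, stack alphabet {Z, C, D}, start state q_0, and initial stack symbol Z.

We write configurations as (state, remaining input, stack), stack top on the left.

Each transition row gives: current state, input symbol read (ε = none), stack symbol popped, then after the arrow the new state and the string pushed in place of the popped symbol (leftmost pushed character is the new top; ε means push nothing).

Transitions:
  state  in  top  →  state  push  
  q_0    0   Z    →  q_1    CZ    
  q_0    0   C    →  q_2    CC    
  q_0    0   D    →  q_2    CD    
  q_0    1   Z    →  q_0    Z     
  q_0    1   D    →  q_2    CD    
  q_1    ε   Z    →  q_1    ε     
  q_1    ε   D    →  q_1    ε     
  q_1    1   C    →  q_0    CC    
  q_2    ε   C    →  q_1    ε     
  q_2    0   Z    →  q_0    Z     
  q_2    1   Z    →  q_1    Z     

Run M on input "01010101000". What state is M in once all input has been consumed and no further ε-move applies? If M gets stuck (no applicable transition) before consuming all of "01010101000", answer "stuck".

stuck

(q_0, 01010101000, Z)
  read 0, top Z: go to q_1, push CZ → (q_1, 1010101000, CZ)
  read 1, top C: go to q_0, push CC → (q_0, 010101000, CCZ)
  read 0, top C: go to q_2, push CC → (q_2, 10101000, CCCZ)
  ε-move, top C: go to q_1, push ε → (q_1, 10101000, CCZ)
  read 1, top C: go to q_0, push CC → (q_0, 0101000, CCCZ)
  read 0, top C: go to q_2, push CC → (q_2, 101000, CCCCZ)
  ε-move, top C: go to q_1, push ε → (q_1, 101000, CCCZ)
  read 1, top C: go to q_0, push CC → (q_0, 01000, CCCCZ)
  read 0, top C: go to q_2, push CC → (q_2, 1000, CCCCCZ)
  ε-move, top C: go to q_1, push ε → (q_1, 1000, CCCCZ)
  read 1, top C: go to q_0, push CC → (q_0, 000, CCCCCZ)
  read 0, top C: go to q_2, push CC → (q_2, 00, CCCCCCZ)
  ε-move, top C: go to q_1, push ε → (q_1, 00, CCCCCZ)
No transition for (q_1, 0, top C); M blocks with input 00 remaining.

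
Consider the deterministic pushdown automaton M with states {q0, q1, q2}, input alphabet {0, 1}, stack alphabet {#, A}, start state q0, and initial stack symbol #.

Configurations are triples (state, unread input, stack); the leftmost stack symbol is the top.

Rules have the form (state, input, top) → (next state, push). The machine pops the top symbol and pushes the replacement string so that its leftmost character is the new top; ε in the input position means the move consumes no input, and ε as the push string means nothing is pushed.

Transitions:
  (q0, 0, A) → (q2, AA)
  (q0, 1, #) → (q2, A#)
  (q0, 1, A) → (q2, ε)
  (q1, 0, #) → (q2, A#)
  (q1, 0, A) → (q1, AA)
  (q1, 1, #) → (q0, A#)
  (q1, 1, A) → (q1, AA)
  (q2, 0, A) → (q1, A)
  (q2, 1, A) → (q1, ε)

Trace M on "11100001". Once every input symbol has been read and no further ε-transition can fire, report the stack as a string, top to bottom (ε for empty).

(q0, 11100001, #)
  read 1, top #: go to q2, push A# → (q2, 1100001, A#)
  read 1, top A: go to q1, push ε → (q1, 100001, #)
  read 1, top #: go to q0, push A# → (q0, 00001, A#)
  read 0, top A: go to q2, push AA → (q2, 0001, AA#)
  read 0, top A: go to q1, push A → (q1, 001, AA#)
  read 0, top A: go to q1, push AA → (q1, 01, AAA#)
  read 0, top A: go to q1, push AA → (q1, 1, AAAA#)
  read 1, top A: go to q1, push AA → (q1, ε, AAAAA#)
All input consumed in state q1 with stack AAAAA#.

AAAAA#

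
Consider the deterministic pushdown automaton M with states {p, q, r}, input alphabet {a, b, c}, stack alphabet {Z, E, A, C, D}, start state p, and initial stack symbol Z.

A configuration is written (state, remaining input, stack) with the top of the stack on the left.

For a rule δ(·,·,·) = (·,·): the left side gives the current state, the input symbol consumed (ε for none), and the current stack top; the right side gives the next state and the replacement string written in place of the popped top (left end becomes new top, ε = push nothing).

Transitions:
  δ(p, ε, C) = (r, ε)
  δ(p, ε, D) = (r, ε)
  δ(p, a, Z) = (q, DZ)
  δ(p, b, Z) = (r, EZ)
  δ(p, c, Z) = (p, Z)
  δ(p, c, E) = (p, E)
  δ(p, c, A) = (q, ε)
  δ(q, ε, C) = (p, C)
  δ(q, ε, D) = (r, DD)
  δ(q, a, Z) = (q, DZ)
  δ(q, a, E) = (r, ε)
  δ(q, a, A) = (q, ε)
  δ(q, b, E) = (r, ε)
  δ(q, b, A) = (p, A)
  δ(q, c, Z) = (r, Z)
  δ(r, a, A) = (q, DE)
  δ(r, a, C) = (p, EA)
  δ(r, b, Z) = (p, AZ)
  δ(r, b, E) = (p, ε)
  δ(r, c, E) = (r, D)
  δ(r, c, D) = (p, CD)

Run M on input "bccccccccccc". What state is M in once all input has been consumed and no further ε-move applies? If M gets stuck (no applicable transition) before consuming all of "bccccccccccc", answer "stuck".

r

(p, bccccccccccc, Z) ⊢ (r, ccccccccccc, EZ) ⊢ (r, cccccccccc, DZ) ⊢ (p, ccccccccc, CDZ) ⊢ (r, ccccccccc, DZ) ⊢ (p, cccccccc, CDZ) ⊢ (r, cccccccc, DZ) ⊢ (p, ccccccc, CDZ) ⊢ (r, ccccccc, DZ) ⊢ (p, cccccc, CDZ) ⊢ (r, cccccc, DZ) ⊢ (p, ccccc, CDZ) ⊢ (r, ccccc, DZ) ⊢ (p, cccc, CDZ) ⊢ (r, cccc, DZ) ⊢ (p, ccc, CDZ) ⊢ (r, ccc, DZ) ⊢ (p, cc, CDZ) ⊢ (r, cc, DZ) ⊢ (p, c, CDZ) ⊢ (r, c, DZ) ⊢ (p, ε, CDZ) ⊢ (r, ε, DZ)
All input consumed; M is in state r.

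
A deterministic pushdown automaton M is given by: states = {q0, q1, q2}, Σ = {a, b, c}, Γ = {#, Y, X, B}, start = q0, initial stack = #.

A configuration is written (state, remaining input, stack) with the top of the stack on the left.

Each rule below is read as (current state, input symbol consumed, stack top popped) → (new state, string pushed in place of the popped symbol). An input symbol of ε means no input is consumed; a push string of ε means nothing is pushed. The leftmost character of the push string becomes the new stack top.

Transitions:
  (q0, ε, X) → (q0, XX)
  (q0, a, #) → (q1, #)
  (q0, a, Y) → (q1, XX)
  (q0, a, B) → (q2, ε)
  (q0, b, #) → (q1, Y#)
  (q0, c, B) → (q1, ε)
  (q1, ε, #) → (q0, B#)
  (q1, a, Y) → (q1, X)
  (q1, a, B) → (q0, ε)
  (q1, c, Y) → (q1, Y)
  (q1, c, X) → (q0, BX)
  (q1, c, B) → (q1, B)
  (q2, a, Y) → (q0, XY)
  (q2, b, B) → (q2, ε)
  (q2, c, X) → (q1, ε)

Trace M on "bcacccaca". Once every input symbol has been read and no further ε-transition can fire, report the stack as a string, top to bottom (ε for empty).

(q0, bcacccaca, #)
  read b, top #: go to q1, push Y# → (q1, cacccaca, Y#)
  read c, top Y: go to q1, push Y → (q1, acccaca, Y#)
  read a, top Y: go to q1, push X → (q1, cccaca, X#)
  read c, top X: go to q0, push BX → (q0, ccaca, BX#)
  read c, top B: go to q1, push ε → (q1, caca, X#)
  read c, top X: go to q0, push BX → (q0, aca, BX#)
  read a, top B: go to q2, push ε → (q2, ca, X#)
  read c, top X: go to q1, push ε → (q1, a, #)
  ε-move, top #: go to q0, push B# → (q0, a, B#)
  read a, top B: go to q2, push ε → (q2, ε, #)
All input consumed in state q2 with stack #.

#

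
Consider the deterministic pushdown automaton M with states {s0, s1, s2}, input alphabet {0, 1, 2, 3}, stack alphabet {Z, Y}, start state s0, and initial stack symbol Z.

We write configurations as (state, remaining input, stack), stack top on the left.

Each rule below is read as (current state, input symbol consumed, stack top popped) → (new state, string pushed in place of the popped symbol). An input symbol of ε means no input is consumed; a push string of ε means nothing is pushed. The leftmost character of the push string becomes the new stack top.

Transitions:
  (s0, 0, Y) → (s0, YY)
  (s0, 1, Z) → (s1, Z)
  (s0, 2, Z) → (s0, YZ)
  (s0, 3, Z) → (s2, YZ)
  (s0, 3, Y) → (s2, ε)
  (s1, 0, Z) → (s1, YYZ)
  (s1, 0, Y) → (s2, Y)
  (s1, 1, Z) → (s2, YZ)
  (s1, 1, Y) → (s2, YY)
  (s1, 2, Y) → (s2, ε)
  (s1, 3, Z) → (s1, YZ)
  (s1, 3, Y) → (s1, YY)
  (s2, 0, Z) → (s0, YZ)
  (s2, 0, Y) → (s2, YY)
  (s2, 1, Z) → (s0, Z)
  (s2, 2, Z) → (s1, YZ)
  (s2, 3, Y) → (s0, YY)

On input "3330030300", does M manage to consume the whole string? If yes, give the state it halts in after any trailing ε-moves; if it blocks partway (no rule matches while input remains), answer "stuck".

(s0, 3330030300, Z)
  read 3, top Z: go to s2, push YZ → (s2, 330030300, YZ)
  read 3, top Y: go to s0, push YY → (s0, 30030300, YYZ)
  read 3, top Y: go to s2, push ε → (s2, 0030300, YZ)
  read 0, top Y: go to s2, push YY → (s2, 030300, YYZ)
  read 0, top Y: go to s2, push YY → (s2, 30300, YYYZ)
  read 3, top Y: go to s0, push YY → (s0, 0300, YYYYZ)
  read 0, top Y: go to s0, push YY → (s0, 300, YYYYYZ)
  read 3, top Y: go to s2, push ε → (s2, 00, YYYYZ)
  read 0, top Y: go to s2, push YY → (s2, 0, YYYYYZ)
  read 0, top Y: go to s2, push YY → (s2, ε, YYYYYYZ)
All input consumed; M is in state s2.

s2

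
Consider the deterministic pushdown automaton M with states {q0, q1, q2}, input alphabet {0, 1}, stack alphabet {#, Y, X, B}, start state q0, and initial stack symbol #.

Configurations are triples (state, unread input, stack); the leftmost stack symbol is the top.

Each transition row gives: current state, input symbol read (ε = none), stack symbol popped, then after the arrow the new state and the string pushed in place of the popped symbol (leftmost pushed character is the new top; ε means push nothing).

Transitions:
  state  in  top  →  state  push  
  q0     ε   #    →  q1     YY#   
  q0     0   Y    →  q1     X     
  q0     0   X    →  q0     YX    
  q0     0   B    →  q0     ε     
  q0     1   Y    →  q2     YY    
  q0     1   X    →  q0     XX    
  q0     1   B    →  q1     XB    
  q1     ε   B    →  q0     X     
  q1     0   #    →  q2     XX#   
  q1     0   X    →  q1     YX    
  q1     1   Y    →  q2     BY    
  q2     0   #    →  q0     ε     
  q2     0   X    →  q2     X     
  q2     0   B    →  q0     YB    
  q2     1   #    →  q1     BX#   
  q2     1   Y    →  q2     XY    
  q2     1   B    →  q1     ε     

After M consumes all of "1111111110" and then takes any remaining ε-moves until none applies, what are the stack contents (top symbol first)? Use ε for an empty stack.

YBYY#

(q0, 1111111110, #)
  ε-move, top #: go to q1, push YY# → (q1, 1111111110, YY#)
  read 1, top Y: go to q2, push BY → (q2, 111111110, BYY#)
  read 1, top B: go to q1, push ε → (q1, 11111110, YY#)
  read 1, top Y: go to q2, push BY → (q2, 1111110, BYY#)
  read 1, top B: go to q1, push ε → (q1, 111110, YY#)
  read 1, top Y: go to q2, push BY → (q2, 11110, BYY#)
  read 1, top B: go to q1, push ε → (q1, 1110, YY#)
  read 1, top Y: go to q2, push BY → (q2, 110, BYY#)
  read 1, top B: go to q1, push ε → (q1, 10, YY#)
  read 1, top Y: go to q2, push BY → (q2, 0, BYY#)
  read 0, top B: go to q0, push YB → (q0, ε, YBYY#)
All input consumed in state q0 with stack YBYY#.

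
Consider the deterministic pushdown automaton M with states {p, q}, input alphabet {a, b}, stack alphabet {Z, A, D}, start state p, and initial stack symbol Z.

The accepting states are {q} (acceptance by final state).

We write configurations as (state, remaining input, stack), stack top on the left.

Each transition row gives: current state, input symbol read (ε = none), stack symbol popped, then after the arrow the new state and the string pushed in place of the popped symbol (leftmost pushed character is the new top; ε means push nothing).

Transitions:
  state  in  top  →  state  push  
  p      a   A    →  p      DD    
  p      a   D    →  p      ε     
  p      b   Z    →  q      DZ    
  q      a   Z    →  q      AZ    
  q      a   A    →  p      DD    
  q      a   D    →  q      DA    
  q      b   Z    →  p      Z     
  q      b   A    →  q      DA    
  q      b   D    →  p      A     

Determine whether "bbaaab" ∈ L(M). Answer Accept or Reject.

Accept

(p, bbaaab, Z)
  read b, top Z: go to q, push DZ → (q, baaab, DZ)
  read b, top D: go to p, push A → (p, aaab, AZ)
  read a, top A: go to p, push DD → (p, aab, DDZ)
  read a, top D: go to p, push ε → (p, ab, DZ)
  read a, top D: go to p, push ε → (p, b, Z)
  read b, top Z: go to q, push DZ → (q, ε, DZ)
All input consumed; state q ∈ F.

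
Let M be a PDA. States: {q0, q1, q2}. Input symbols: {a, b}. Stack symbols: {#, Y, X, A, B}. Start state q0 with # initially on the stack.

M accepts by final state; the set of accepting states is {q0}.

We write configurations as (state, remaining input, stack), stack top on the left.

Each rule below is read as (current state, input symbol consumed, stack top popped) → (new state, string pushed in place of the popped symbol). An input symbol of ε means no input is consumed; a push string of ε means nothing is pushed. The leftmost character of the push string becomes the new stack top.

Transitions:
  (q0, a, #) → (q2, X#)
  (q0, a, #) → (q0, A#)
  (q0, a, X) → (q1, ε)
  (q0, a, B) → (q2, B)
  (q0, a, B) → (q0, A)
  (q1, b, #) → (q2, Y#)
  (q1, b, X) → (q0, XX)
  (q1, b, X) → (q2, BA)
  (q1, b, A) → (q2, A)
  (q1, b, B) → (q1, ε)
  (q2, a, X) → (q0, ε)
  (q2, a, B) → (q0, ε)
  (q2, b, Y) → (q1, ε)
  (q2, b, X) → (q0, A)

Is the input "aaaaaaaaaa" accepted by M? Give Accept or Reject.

One accepting computation: (q0, aaaaaaaaaa, #) ⊢ (q2, aaaaaaaaa, X#) ⊢ (q0, aaaaaaaa, #) ⊢ (q2, aaaaaaa, X#) ⊢ (q0, aaaaaa, #) ⊢ (q2, aaaaa, X#) ⊢ (q0, aaaa, #) ⊢ (q2, aaa, X#) ⊢ (q0, aa, #) ⊢ (q2, a, X#) ⊢ (q0, ε, #)
All input consumed and state q0 ∈ F.

Accept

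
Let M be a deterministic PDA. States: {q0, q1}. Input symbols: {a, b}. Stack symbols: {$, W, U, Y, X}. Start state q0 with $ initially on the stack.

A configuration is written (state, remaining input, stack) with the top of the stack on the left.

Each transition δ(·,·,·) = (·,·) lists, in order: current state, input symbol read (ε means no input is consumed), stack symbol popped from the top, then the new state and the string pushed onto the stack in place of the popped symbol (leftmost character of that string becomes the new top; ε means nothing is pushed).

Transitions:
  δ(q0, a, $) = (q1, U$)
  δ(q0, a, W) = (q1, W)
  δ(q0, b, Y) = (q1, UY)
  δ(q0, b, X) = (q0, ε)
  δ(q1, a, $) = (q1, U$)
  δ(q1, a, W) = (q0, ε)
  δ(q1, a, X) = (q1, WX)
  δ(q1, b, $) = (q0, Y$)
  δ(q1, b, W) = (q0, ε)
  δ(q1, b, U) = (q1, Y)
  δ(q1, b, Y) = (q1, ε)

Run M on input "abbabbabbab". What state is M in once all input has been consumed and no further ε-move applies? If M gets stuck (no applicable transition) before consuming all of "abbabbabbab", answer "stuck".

(q0, abbabbabbab, $) ⊢ (q1, bbabbabbab, U$) ⊢ (q1, babbabbab, Y$) ⊢ (q1, abbabbab, $) ⊢ (q1, bbabbab, U$) ⊢ (q1, babbab, Y$) ⊢ (q1, abbab, $) ⊢ (q1, bbab, U$) ⊢ (q1, bab, Y$) ⊢ (q1, ab, $) ⊢ (q1, b, U$) ⊢ (q1, ε, Y$)
All input consumed; M is in state q1.

q1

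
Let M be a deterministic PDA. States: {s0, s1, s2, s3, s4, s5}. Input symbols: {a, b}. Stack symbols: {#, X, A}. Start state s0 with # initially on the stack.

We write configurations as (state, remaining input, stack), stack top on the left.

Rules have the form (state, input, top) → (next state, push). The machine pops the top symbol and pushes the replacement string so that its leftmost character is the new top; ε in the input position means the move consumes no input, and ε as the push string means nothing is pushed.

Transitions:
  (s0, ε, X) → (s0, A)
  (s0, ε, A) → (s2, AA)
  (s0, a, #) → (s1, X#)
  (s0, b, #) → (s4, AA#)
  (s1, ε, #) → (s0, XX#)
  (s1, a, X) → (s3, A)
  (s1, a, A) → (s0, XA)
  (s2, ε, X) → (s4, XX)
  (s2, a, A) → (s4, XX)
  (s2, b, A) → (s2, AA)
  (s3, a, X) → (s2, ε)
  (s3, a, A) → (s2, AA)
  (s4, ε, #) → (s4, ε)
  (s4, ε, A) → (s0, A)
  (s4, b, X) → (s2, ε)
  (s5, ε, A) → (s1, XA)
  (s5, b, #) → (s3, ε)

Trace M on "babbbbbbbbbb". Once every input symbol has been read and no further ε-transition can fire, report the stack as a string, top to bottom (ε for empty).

XXAA#

(s0, babbbbbbbbbb, #)
  read b, top #: go to s4, push AA# → (s4, abbbbbbbbbb, AA#)
  ε-move, top A: go to s0, push A → (s0, abbbbbbbbbb, AA#)
  ε-move, top A: go to s2, push AA → (s2, abbbbbbbbbb, AAA#)
  read a, top A: go to s4, push XX → (s4, bbbbbbbbbb, XXAA#)
  read b, top X: go to s2, push ε → (s2, bbbbbbbbb, XAA#)
  ε-move, top X: go to s4, push XX → (s4, bbbbbbbbb, XXAA#)
  read b, top X: go to s2, push ε → (s2, bbbbbbbb, XAA#)
  ε-move, top X: go to s4, push XX → (s4, bbbbbbbb, XXAA#)
  read b, top X: go to s2, push ε → (s2, bbbbbbb, XAA#)
  ε-move, top X: go to s4, push XX → (s4, bbbbbbb, XXAA#)
  read b, top X: go to s2, push ε → (s2, bbbbbb, XAA#)
  ε-move, top X: go to s4, push XX → (s4, bbbbbb, XXAA#)
  read b, top X: go to s2, push ε → (s2, bbbbb, XAA#)
  ε-move, top X: go to s4, push XX → (s4, bbbbb, XXAA#)
  read b, top X: go to s2, push ε → (s2, bbbb, XAA#)
  ε-move, top X: go to s4, push XX → (s4, bbbb, XXAA#)
  read b, top X: go to s2, push ε → (s2, bbb, XAA#)
  ε-move, top X: go to s4, push XX → (s4, bbb, XXAA#)
  read b, top X: go to s2, push ε → (s2, bb, XAA#)
  ε-move, top X: go to s4, push XX → (s4, bb, XXAA#)
  read b, top X: go to s2, push ε → (s2, b, XAA#)
  ε-move, top X: go to s4, push XX → (s4, b, XXAA#)
  read b, top X: go to s2, push ε → (s2, ε, XAA#)
  ε-move, top X: go to s4, push XX → (s4, ε, XXAA#)
All input consumed in state s4 with stack XXAA#.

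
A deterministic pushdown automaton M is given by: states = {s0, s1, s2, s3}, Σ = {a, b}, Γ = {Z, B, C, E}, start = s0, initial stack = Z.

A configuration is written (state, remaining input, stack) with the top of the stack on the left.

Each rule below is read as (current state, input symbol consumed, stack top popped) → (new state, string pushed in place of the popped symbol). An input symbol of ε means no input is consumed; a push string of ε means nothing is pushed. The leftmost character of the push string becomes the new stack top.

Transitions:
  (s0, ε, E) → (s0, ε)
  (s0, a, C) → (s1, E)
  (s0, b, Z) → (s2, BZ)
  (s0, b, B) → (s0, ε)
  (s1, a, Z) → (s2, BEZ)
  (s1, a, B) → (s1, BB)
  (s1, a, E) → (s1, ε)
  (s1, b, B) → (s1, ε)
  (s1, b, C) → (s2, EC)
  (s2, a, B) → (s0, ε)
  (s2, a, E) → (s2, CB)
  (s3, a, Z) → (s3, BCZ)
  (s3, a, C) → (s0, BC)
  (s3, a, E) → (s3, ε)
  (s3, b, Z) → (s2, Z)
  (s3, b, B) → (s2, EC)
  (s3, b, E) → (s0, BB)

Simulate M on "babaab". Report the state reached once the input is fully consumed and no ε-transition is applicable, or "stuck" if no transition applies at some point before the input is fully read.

stuck

(s0, babaab, Z)
  read b, top Z: go to s2, push BZ → (s2, abaab, BZ)
  read a, top B: go to s0, push ε → (s0, baab, Z)
  read b, top Z: go to s2, push BZ → (s2, aab, BZ)
  read a, top B: go to s0, push ε → (s0, ab, Z)
No transition for (s0, a, top Z); M blocks with input ab remaining.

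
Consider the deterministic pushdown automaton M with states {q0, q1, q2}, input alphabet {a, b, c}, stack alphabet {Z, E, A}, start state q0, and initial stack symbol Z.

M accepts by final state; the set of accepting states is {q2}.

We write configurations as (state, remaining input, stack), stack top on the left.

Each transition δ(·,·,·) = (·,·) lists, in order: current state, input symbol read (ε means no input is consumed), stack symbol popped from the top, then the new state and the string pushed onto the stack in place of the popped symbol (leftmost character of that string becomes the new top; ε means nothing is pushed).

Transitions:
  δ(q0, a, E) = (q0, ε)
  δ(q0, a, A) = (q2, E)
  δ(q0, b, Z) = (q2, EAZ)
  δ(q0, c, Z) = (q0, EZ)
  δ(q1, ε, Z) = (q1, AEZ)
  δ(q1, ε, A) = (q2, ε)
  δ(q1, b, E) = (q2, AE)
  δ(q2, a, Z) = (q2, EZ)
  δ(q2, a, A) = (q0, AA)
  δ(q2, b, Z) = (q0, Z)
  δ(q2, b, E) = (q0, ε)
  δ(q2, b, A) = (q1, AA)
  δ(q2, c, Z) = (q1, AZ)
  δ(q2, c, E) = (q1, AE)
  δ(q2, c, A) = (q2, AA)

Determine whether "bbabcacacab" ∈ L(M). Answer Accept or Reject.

(q0, bbabcacacab, Z) ⊢ (q2, babcacacab, EAZ) ⊢ (q0, abcacacab, AZ) ⊢ (q2, bcacacab, EZ) ⊢ (q0, cacacab, Z) ⊢ (q0, acacab, EZ) ⊢ (q0, cacab, Z) ⊢ (q0, acab, EZ) ⊢ (q0, cab, Z) ⊢ (q0, ab, EZ) ⊢ (q0, b, Z) ⊢ (q2, ε, EAZ)
All input consumed; state q2 ∈ F.

Accept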